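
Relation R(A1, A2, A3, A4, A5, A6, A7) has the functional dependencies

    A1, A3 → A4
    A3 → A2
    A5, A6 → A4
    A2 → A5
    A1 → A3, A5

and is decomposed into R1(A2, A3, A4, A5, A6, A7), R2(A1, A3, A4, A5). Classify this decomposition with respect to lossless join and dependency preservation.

Lossless test: (A3, A4, A5)⁺ = {A2, A3, A4, A5}, which is a superkey of neither fragment — lossy.
Dependency preservation: every FD's attributes lie within a single fragment, so each can be enforced locally — preserved.

lossy but dependency-preserving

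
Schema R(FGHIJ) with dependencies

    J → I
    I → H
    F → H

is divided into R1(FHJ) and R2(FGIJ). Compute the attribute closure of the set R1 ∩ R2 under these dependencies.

FHIJ

R1 ∩ R2 = {FJ}.
J → I applies, adding I
I → H applies, adding H
Closure: {FHIJ}.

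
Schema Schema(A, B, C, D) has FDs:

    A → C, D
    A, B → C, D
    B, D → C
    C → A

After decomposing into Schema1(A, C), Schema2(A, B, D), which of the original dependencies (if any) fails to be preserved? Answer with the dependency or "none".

none

A → C, D: restricted closure across fragments reaches C, D.
A, B → C, D: restricted closure across fragments reaches C, D.
B, D → C: restricted closure across fragments reaches C.
C → A lies within Schema1.
Every dependency is enforceable on the fragments, so the decomposition is dependency-preserving.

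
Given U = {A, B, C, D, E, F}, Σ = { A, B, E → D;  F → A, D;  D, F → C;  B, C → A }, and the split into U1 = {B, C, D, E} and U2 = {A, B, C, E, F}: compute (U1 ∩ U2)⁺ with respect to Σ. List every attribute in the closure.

U1 ∩ U2 = {B, C, E}.
B, C → A applies, adding A
A, B, E → D applies, adding D
Closure: {A, B, C, D, E}.

A, B, C, D, E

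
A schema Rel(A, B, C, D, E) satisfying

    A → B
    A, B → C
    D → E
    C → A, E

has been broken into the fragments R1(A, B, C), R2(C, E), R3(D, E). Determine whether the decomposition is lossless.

No

Chase test. Columns are A, B, C, D, E; row i has aⱼ where attribute j ∈ Ri, else bᵢⱼ.
Initial tableau (one row per fragment):
  row 1: a1 a2 a3 b14 b15
  row 2: b21 b22 a3 b24 a5
  row 3: b31 b32 b33 a4 a5
Rows 1 and 2 agree on C; apply C→A, E and equate their A, E entries.
Rows 1 and 2 agree on A; apply A→B and equate their B entries.
No row becomes fully distinguished — the join is lossy.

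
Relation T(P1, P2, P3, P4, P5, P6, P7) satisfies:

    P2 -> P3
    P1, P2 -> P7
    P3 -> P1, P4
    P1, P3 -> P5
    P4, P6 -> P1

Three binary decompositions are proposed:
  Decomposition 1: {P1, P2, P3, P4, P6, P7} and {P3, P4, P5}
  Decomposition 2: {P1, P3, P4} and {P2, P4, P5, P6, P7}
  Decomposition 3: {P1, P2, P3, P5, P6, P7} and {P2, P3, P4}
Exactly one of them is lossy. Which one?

Decomposition 2

Decomposition 1: common = {P3, P4}, closure = {P1, P3, P4, P5} → lossless.
Decomposition 2: common = {P4}, closure = {P4} → lossy.
Decomposition 3: common = {P2, P3}, closure = {P1, P2, P3, P4, P5, P7} → lossless.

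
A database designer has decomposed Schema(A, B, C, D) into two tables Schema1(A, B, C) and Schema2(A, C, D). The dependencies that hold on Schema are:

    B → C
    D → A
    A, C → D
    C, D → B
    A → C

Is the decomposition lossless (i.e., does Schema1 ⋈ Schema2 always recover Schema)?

Common attributes: Schema1 ∩ Schema2 = {A, C}.
Closure of {A, C}: A, C → D applies, adding D; C, D → B applies, adding B. So (A, C)⁺ = {A, B, C, D}.
This closure contains every attribute of Schema1, so Schema1 ∩ Schema2 → Schema1. The join is lossless.

Yes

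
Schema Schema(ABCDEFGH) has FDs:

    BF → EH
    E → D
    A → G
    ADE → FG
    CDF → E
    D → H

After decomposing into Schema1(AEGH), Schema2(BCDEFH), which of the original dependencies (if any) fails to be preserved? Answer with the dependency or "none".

ADE → FG

Check ADE → FG: no single fragment contains all of {ADEFG}, and the restricted closure of {ADE} across the fragments never reaches {FG}.
BF → EH is preserved.
E → D is preserved.
A → G is preserved.
CDF → E is preserved.
D → H is preserved.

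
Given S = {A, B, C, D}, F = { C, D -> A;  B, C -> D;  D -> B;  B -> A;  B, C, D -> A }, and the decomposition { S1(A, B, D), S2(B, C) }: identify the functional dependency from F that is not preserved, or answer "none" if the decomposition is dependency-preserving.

Check B, C → D: no single fragment contains all of {B, C, D}, and the restricted closure of {B, C} across the fragments never reaches {D}.
C, D → A is preserved.
D → B is preserved.
B → A is preserved.
B, C, D → A is preserved.

B, C -> D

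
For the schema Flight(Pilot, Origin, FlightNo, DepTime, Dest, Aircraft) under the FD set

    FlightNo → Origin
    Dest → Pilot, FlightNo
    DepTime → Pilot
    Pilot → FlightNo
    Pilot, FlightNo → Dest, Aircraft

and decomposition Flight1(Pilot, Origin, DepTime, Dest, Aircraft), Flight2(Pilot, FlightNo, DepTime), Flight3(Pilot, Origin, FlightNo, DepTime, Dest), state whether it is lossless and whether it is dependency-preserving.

Lossless test (chase): Rows 2 and 3 agree on FlightNo; apply FlightNo→Origin and equate their Origin entries. Rows 1 and 3 agree on Dest; apply Dest→Pilot, FlightNo and equate their Pilot, FlightNo entries. Rows 1 and 2 agree on Pilot, FlightNo; apply Pilot, FlightNo→Dest, Aircraft and equate their Dest, Aircraft entries. Rows 1 and 3 agree on Pilot, FlightNo; apply Pilot, FlightNo→Dest, Aircraft and equate their Dest, Aircraft entries. Row 1 is now all distinguished symbols — the join is lossless.
Dependency preservation: Pilot, FlightNo → Dest, Aircraft is not contained in any single fragment, but the restricted closure of its left-hand side across the fragments still reaches the right-hand side; the remaining FDs each lie inside some fragment. All dependencies are preserved.

lossless and dependency-preserving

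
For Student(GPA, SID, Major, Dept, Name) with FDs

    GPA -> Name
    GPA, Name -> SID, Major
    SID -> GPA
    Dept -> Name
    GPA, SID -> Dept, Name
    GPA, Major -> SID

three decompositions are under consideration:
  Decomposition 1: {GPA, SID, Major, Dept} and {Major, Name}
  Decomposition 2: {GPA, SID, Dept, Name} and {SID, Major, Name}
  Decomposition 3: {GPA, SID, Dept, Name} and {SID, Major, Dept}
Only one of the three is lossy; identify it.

Decomposition 1

Decomposition 1: common = {Major}, closure = {Major} → lossy.
Decomposition 2: common = {SID, Name}, closure = {GPA, SID, Major, Dept, Name} → lossless.
Decomposition 3: common = {SID, Dept}, closure = {GPA, SID, Major, Dept, Name} → lossless.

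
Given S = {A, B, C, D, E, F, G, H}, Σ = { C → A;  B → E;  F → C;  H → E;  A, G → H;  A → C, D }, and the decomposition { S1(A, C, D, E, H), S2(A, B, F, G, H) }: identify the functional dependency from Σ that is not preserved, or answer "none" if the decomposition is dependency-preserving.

B → E

Check B → E: no single fragment contains all of {B, E}, and the restricted closure of {B} across the fragments never reaches {E}.
C → A is preserved.
F → C is preserved.
H → E is preserved.
A, G → H is preserved.
A → C, D is preserved.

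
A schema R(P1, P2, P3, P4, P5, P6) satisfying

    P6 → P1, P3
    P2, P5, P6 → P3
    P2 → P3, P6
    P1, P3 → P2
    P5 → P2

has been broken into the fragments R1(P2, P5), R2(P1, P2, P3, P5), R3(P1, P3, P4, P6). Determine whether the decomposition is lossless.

No

Chase test. Columns are P1, P2, P3, P4, P5, P6; row i has aⱼ where attribute j ∈ Ri, else bᵢⱼ.
Initial tableau (one row per fragment):
  row 1: b11 a2 b13 b14 a5 b16
  row 2: a1 a2 a3 b24 a5 b26
  row 3: a1 b32 a3 a4 b35 a6
Rows 1 and 2 agree on P2; apply P2→P3, P6 and equate their P3, P6 entries.
Rows 2 and 3 agree on P1, P3; apply P1, P3→P2 and equate their P2 entries.
Rows 1 and 2 agree on P6; apply P6→P1, P3 and equate their P1, P3 entries.
Rows 1 and 3 agree on P2; apply P2→P3, P6 and equate their P3, P6 entries.
No row becomes fully distinguished — the join is lossy.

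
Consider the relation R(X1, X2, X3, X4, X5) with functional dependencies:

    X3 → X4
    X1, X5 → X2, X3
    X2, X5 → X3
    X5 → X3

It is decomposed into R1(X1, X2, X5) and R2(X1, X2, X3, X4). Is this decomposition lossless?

No

Common attributes: R1 ∩ R2 = {X1, X2}.
No dependency enlarges {X1, X2}, so (X1, X2)⁺ = {X1, X2}.
The closure contains neither all of R1 = {X1, X2, X5} nor all of R2 = {X1, X2, X3, X4}, so the common attributes are not a superkey of either fragment. The join is lossy.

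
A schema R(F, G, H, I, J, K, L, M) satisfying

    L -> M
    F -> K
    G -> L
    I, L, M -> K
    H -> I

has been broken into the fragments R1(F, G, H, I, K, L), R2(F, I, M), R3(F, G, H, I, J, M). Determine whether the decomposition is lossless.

Yes

Chase test. Columns are F, G, H, I, J, K, L, M; row i has aⱼ where attribute j ∈ Ri, else bᵢⱼ.
Initial tableau (one row per fragment):
  row 1: a1 a2 a3 a4 b15 a6 a7 b18
  row 2: a1 b22 b23 a4 b25 b26 b27 a8
  row 3: a1 a2 a3 a4 a5 b36 b37 a8
Rows 1 and 2 agree on F; apply F→K and equate their K entries.
Rows 1 and 3 agree on F; apply F→K and equate their K entries.
Rows 1 and 3 agree on G; apply G→L and equate their L entries.
Rows 1 and 3 agree on L; apply L→M and equate their M entries.
Row 3 is now all distinguished symbols — the join is lossless.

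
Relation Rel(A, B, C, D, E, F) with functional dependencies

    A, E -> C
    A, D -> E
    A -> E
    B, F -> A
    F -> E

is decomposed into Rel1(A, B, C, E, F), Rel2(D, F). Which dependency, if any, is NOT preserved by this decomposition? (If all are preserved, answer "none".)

none

A, E → C lies within Rel1.
A, D → E: restricted closure across fragments reaches E.
A → E lies within Rel1.
B, F → A lies within Rel1.
F → E lies within Rel1.
Every dependency is enforceable on the fragments, so the decomposition is dependency-preserving.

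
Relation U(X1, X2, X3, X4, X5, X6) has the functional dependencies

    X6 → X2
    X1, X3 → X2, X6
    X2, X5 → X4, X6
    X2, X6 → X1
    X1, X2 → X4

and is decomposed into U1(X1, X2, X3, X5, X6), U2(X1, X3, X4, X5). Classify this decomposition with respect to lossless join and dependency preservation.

Lossless test: (X1, X3, X5)⁺ = {X1, X2, X3, X4, X5, X6}, which contains all of one fragment — lossless.
Dependency preservation: the restricted closure of {X2, X5} across the fragments never reaches {X4, X6}, so X2, X5 → X4, X6 cannot be enforced without a join — not preserved.

lossless but not dependency-preserving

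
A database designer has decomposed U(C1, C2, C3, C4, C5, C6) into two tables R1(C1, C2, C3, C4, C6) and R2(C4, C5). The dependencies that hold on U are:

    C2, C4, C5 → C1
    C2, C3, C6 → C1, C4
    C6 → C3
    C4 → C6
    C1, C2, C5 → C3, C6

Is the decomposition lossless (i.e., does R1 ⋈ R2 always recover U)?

Common attributes: R1 ∩ R2 = {C4}.
Closure of {C4}: C4 → C6 applies, adding C6; C6 → C3 applies, adding C3. So (C4)⁺ = {C3, C4, C6}.
The closure contains neither all of R1 = {C1, C2, C3, C4, C6} nor all of R2 = {C4, C5}, so the common attributes are not a superkey of either fragment. The join is lossy.

No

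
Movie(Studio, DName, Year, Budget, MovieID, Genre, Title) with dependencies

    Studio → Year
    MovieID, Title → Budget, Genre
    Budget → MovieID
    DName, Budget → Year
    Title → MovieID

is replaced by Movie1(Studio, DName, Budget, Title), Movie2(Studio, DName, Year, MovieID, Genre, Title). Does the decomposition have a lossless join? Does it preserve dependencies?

lossless but not dependency-preserving

Lossless test: (Studio, DName, Title)⁺ = {Studio, DName, Year, Budget, MovieID, Genre, Title}, which contains all of one fragment — lossless.
Dependency preservation: the restricted closure of {Budget} across the fragments never reaches {MovieID}, so Budget → MovieID cannot be enforced without a join — not preserved.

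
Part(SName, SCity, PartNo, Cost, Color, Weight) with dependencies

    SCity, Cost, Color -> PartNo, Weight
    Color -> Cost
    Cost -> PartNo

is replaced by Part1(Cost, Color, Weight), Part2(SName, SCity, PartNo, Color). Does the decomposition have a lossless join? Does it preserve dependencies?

Lossless test: (Color)⁺ = {PartNo, Cost, Color}, which is a superkey of neither fragment — lossy.
Dependency preservation: the restricted closure of {SCity, Cost, Color} across the fragments never reaches {PartNo, Weight}, so SCity, Cost, Color → PartNo, Weight cannot be enforced without a join — not preserved.

lossy and not dependency-preserving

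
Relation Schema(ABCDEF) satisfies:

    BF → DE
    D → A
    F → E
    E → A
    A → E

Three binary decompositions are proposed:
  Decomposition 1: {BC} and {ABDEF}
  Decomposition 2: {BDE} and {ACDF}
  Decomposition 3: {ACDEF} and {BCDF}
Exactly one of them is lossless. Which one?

Decomposition 3

Decomposition 1: common = {B}, closure = {B} → lossy.
Decomposition 2: common = {D}, closure = {ADE} → lossy.
Decomposition 3: common = {CDF}, closure = {ACDEF} → lossless.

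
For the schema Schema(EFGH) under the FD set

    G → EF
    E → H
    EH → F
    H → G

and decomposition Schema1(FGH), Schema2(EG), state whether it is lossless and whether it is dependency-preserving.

lossless and dependency-preserving

Lossless test: (G)⁺ = {EFGH}, which contains all of one fragment — lossless.
Dependency preservation: G → EF; E → H; EH → F are not contained in any single fragment, but the restricted closure of each left-hand side across the fragments still reaches the right-hand side; the remaining FDs each lie inside some fragment. All dependencies are preserved.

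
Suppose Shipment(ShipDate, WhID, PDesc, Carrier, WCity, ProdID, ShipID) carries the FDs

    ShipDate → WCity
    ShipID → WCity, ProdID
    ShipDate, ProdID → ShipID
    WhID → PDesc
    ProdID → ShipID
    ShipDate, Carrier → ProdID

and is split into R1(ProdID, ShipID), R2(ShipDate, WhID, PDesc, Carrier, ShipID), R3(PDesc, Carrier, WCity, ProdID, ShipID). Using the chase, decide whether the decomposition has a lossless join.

Chase test. Columns are ShipDate, WhID, PDesc, Carrier, WCity, ProdID, ShipID; row i has aⱼ where attribute j ∈ Ri, else bᵢⱼ.
Initial tableau (one row per fragment):
  row 1: b11 b12 b13 b14 b15 a6 a7
  row 2: a1 a2 a3 a4 b25 b26 a7
  row 3: b31 b32 a3 a4 a5 a6 a7
Rows 1 and 2 agree on ShipID; apply ShipID→WCity, ProdID and equate their WCity, ProdID entries.
Rows 1 and 3 agree on ShipID; apply ShipID→WCity, ProdID and equate their WCity, ProdID entries.
Row 2 is now all distinguished symbols — the join is lossless.

Yes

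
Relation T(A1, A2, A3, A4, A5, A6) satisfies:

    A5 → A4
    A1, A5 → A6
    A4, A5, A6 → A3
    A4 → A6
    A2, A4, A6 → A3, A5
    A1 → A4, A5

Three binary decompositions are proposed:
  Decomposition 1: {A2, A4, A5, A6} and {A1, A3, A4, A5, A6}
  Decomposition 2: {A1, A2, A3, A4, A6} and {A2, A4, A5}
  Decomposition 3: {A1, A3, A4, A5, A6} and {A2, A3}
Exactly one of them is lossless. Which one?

Decomposition 2

Decomposition 1: common = {A4, A5, A6}, closure = {A3, A4, A5, A6} → lossy.
Decomposition 2: common = {A2, A4}, closure = {A2, A3, A4, A5, A6} → lossless.
Decomposition 3: common = {A3}, closure = {A3} → lossy.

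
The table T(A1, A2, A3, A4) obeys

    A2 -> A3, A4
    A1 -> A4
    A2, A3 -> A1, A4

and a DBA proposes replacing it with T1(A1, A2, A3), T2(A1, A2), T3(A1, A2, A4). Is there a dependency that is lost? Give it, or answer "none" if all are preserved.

A2 → A3, A4: restricted closure across fragments reaches A3, A4.
A1 → A4 lies within T3.
A2, A3 → A1, A4: restricted closure across fragments reaches A1, A4.
Every dependency is enforceable on the fragments, so the decomposition is dependency-preserving.

none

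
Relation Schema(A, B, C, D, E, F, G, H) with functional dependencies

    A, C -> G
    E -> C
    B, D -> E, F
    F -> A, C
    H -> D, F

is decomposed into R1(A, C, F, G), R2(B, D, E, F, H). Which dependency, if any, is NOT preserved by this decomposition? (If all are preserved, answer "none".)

E -> C

Check E → C: no single fragment contains all of {C, E}, and the restricted closure of {E} across the fragments never reaches {C}.
A, C → G is preserved.
B, D → E, F is preserved.
F → A, C is preserved.
H → D, F is preserved.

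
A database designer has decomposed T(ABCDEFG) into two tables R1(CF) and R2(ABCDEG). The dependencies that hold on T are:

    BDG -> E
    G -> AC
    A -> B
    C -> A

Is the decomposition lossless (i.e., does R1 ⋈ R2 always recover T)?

Common attributes: R1 ∩ R2 = {C}.
Closure of {C}: C → A applies, adding A; A → B applies, adding B. So (C)⁺ = {ABC}.
The closure contains neither all of R1 = {CF} nor all of R2 = {ABCDEG}, so the common attributes are not a superkey of either fragment. The join is lossy.

No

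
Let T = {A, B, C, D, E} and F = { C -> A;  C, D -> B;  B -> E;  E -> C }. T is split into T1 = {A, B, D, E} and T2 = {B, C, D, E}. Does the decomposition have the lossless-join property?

Yes

Common attributes: T1 ∩ T2 = {B, D, E}.
Closure of {B, D, E}: E → C applies, adding C; C → A applies, adding A. So (B, D, E)⁺ = {A, B, C, D, E}.
This closure contains every attribute of T1, so T1 ∩ T2 → T1. The join is lossless.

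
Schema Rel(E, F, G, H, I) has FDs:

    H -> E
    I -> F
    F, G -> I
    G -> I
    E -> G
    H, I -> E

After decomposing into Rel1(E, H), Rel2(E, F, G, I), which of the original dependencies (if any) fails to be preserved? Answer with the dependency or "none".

H → E lies within Rel1.
I → F lies within Rel2.
F, G → I lies within Rel2.
G → I lies within Rel2.
E → G lies within Rel2.
H, I → E: restricted closure across fragments reaches E.
Every dependency is enforceable on the fragments, so the decomposition is dependency-preserving.

none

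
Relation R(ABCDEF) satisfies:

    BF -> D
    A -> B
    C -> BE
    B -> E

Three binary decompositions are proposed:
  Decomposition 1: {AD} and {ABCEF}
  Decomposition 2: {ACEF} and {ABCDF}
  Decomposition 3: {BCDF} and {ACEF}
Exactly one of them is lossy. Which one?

Decomposition 1

Decomposition 1: common = {A}, closure = {ABE} → lossy.
Decomposition 2: common = {ACF}, closure = {ABCDEF} → lossless.
Decomposition 3: common = {CF}, closure = {BCDEF} → lossless.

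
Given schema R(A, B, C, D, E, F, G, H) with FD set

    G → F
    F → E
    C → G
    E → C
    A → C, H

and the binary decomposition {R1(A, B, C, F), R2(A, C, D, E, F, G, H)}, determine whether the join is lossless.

No

Common attributes: R1 ∩ R2 = {A, C, F}.
Closure of {A, C, F}: F → E applies, adding E; C → G applies, adding G; A → C, H applies, adding H. So (A, C, F)⁺ = {A, C, E, F, G, H}.
The closure contains neither all of R1 = {A, B, C, F} nor all of R2 = {A, C, D, E, F, G, H}, so the common attributes are not a superkey of either fragment. The join is lossy.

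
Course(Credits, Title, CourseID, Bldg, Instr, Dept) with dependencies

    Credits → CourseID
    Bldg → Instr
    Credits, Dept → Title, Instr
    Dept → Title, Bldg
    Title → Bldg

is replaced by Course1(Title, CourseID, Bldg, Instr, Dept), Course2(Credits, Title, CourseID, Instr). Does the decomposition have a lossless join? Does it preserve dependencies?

Lossless test: (Title, CourseID, Instr)⁺ = {Title, CourseID, Bldg, Instr}, which is a superkey of neither fragment — lossy.
Dependency preservation: Credits, Dept → Title, Instr is not contained in any single fragment, but the restricted closure of its left-hand side across the fragments still reaches the right-hand side; the remaining FDs each lie inside some fragment. All dependencies are preserved.

lossy but dependency-preserving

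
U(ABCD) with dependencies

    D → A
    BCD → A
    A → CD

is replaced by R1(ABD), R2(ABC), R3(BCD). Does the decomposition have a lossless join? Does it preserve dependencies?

Lossless test (chase): Rows 1 and 3 agree on D; apply D→A and equate their A entries. Rows 1 and 2 agree on A; apply A→CD and equate their CD entries. Row 1 is now all distinguished symbols — the join is lossless.
Dependency preservation: BCD → A; A → CD are not contained in any single fragment, but the restricted closure of each left-hand side across the fragments still reaches the right-hand side; the remaining FDs each lie inside some fragment. All dependencies are preserved.

lossless and dependency-preserving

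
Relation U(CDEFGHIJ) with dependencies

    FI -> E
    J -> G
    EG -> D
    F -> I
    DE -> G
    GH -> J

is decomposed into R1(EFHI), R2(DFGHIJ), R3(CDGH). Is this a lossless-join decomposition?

No

Chase test. Columns are CDEFGHIJ; row i has aⱼ where attribute j ∈ Ri, else bᵢⱼ.
Initial tableau (one row per fragment):
  row 1: b11 b12 a3 a4 b15 a6 a7 b18
  row 2: b21 a2 b23 a4 a5 a6 a7 a8
  row 3: a1 a2 b33 b34 a5 a6 b37 b38
Rows 1 and 2 agree on FI; apply FI→E and equate their E entries.
Rows 2 and 3 agree on GH; apply GH→J and equate their J entries.
No row becomes fully distinguished — the join is lossy.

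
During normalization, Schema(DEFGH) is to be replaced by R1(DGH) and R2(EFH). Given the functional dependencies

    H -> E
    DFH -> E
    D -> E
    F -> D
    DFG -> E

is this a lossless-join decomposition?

No

Common attributes: R1 ∩ R2 = {H}.
Closure of {H}: H → E applies, adding E. So (H)⁺ = {EH}.
The closure contains neither all of R1 = {DGH} nor all of R2 = {EFH}, so the common attributes are not a superkey of either fragment. The join is lossy.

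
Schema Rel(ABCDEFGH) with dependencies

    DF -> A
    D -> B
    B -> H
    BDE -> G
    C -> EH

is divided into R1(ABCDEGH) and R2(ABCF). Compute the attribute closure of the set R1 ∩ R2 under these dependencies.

ABCEH

R1 ∩ R2 = {ABC}.
B → H applies, adding H
C → EH applies, adding E
Closure: {ABCEH}.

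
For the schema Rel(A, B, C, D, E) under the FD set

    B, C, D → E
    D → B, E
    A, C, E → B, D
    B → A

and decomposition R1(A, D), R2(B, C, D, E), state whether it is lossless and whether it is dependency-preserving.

Lossless test: (D)⁺ = {A, B, D, E}, which contains all of one fragment — lossless.
Dependency preservation: the restricted closure of {A, C, E} across the fragments never reaches {B, D}, so A, C, E → B, D cannot be enforced without a join — not preserved.

lossless but not dependency-preserving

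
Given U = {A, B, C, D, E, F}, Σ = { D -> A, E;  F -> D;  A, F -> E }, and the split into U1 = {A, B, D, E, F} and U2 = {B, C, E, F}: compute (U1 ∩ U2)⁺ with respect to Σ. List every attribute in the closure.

U1 ∩ U2 = {B, E, F}.
F → D applies, adding D
D → A, E applies, adding A
Closure: {A, B, D, E, F}.

A, B, D, E, F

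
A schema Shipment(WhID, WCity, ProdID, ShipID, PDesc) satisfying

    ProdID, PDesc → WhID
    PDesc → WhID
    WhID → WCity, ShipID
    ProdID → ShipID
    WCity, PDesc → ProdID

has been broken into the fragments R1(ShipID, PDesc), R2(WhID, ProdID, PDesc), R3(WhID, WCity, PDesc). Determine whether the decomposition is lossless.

Chase test. Columns are WhID, WCity, ProdID, ShipID, PDesc; row i has aⱼ where attribute j ∈ Ri, else bᵢⱼ.
Initial tableau (one row per fragment):
  row 1: b11 b12 b13 a4 a5
  row 2: a1 b22 a3 b24 a5
  row 3: a1 a2 b33 b34 a5
Rows 1 and 2 agree on PDesc; apply PDesc→WhID and equate their WhID entries.
Rows 1 and 2 agree on WhID; apply WhID→WCity, ShipID and equate their WCity, ShipID entries.
Rows 1 and 3 agree on WhID; apply WhID→WCity, ShipID and equate their WCity, ShipID entries.
Rows 1 and 2 agree on WCity, PDesc; apply WCity, PDesc→ProdID and equate their ProdID entries.
Rows 1 and 3 agree on WCity, PDesc; apply WCity, PDesc→ProdID and equate their ProdID entries.
Row 1 is now all distinguished symbols — the join is lossless.

Yes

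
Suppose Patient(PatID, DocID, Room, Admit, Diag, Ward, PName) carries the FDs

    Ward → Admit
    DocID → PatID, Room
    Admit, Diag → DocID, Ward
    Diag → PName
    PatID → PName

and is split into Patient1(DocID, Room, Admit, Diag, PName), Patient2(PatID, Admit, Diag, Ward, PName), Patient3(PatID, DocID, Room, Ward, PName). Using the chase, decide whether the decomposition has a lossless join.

Chase test. Columns are PatID, DocID, Room, Admit, Diag, Ward, PName; row i has aⱼ where attribute j ∈ Patienti, else bᵢⱼ.
Initial tableau (one row per fragment):
  row 1: b11 a2 a3 a4 a5 b16 a7
  row 2: a1 b22 b23 a4 a5 a6 a7
  row 3: a1 a2 a3 b34 b35 a6 a7
Rows 2 and 3 agree on Ward; apply Ward→Admit and equate their Admit entries.
Rows 1 and 3 agree on DocID; apply DocID→PatID, Room and equate their PatID, Room entries.
Rows 1 and 2 agree on Admit, Diag; apply Admit, Diag→DocID, Ward and equate their DocID, Ward entries.
Rows 1 and 2 agree on DocID; apply DocID→PatID, Room and equate their PatID, Room entries.
Row 1 is now all distinguished symbols — the join is lossless.

Yes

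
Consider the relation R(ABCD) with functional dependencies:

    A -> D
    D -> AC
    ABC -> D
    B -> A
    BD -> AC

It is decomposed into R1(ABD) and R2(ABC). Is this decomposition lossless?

Yes

Common attributes: R1 ∩ R2 = {AB}.
Closure of {AB}: A → D applies, adding D; D → AC applies, adding C. So (AB)⁺ = {ABCD}.
This closure contains every attribute of R1, so R1 ∩ R2 → R1. The join is lossless.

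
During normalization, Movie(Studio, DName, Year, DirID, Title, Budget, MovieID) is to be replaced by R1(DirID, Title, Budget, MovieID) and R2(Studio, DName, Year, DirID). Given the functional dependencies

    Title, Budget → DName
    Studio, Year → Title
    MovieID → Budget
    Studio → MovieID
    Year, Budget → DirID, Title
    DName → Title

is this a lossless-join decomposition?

No

Common attributes: R1 ∩ R2 = {DirID}.
No dependency enlarges {DirID}, so (DirID)⁺ = {DirID}.
The closure contains neither all of R1 = {DirID, Title, Budget, MovieID} nor all of R2 = {Studio, DName, Year, DirID}, so the common attributes are not a superkey of either fragment. The join is lossy.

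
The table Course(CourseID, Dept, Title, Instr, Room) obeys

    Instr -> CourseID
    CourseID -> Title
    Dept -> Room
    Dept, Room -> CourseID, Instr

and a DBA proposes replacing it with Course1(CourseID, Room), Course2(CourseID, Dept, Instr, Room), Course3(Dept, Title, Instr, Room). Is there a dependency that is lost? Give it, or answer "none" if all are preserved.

CourseID -> Title

Check CourseID → Title: no single fragment contains all of {CourseID, Title}, and the restricted closure of {CourseID} across the fragments never reaches {Title}.
Instr → CourseID is preserved.
Dept → Room is preserved.
Dept, Room → CourseID, Instr is preserved.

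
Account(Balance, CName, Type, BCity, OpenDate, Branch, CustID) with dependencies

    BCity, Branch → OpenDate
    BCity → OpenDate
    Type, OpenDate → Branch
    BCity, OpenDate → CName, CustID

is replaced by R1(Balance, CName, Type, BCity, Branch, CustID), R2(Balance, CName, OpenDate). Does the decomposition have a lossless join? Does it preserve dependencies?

Lossless test: (Balance, CName)⁺ = {Balance, CName}, which is a superkey of neither fragment — lossy.
Dependency preservation: the restricted closure of {BCity, Branch} across the fragments never reaches {OpenDate}, so BCity, Branch → OpenDate cannot be enforced without a join — not preserved.

lossy and not dependency-preserving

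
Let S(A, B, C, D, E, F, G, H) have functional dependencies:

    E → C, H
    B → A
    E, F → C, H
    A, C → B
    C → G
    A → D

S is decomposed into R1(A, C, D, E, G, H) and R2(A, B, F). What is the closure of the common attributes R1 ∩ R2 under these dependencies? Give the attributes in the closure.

R1 ∩ R2 = {A}.
A → D applies, adding D
Closure: {A, D}.

A, D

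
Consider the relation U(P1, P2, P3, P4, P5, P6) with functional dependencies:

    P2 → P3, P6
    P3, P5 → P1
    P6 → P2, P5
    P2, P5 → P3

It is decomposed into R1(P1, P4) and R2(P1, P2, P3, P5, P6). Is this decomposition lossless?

No

Common attributes: R1 ∩ R2 = {P1}.
No dependency enlarges {P1}, so (P1)⁺ = {P1}.
The closure contains neither all of R1 = {P1, P4} nor all of R2 = {P1, P2, P3, P5, P6}, so the common attributes are not a superkey of either fragment. The join is lossy.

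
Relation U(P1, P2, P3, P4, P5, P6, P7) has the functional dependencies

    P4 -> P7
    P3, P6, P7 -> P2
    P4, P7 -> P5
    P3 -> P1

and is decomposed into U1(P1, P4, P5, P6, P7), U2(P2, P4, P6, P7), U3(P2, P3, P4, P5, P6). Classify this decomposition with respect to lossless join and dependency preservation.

lossy and not dependency-preserving

Lossless test (chase): Rows 1 and 3 agree on P4; apply P4→P7 and equate their P7 entries. Rows 1 and 2 agree on P4, P7; apply P4, P7→P5 and equate their P5 entries. No row becomes fully distinguished — the join is lossy.
Dependency preservation: the restricted closure of {P3, P6, P7} across the fragments never reaches {P2}, so P3, P6, P7 → P2 cannot be enforced without a join — not preserved.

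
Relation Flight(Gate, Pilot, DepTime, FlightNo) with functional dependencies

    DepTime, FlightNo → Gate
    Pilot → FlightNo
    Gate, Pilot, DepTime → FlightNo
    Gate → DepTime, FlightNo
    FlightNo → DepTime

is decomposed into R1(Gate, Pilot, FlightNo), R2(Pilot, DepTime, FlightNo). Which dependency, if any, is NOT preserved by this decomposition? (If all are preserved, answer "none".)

none

DepTime, FlightNo → Gate: restricted closure across fragments reaches Gate.
Pilot → FlightNo lies within R1.
Gate, Pilot, DepTime → FlightNo: restricted closure across fragments reaches FlightNo.
Gate → DepTime, FlightNo: restricted closure across fragments reaches DepTime, FlightNo.
FlightNo → DepTime lies within R2.
Every dependency is enforceable on the fragments, so the decomposition is dependency-preserving.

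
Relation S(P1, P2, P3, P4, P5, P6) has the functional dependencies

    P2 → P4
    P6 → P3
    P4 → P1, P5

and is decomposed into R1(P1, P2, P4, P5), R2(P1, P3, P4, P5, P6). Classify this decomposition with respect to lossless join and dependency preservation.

Lossless test: (P1, P4, P5)⁺ = {P1, P4, P5}, which is a superkey of neither fragment — lossy.
Dependency preservation: every FD's attributes lie within a single fragment, so each can be enforced locally — preserved.

lossy but dependency-preserving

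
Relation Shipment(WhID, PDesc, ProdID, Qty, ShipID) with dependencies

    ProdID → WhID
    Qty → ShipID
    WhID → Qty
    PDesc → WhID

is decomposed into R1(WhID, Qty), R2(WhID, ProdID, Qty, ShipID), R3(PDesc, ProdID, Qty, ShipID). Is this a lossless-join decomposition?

Chase test. Columns are WhID, PDesc, ProdID, Qty, ShipID; row i has aⱼ where attribute j ∈ Ri, else bᵢⱼ.
Initial tableau (one row per fragment):
  row 1: a1 b12 b13 a4 b15
  row 2: a1 b22 a3 a4 a5
  row 3: b31 a2 a3 a4 a5
Rows 2 and 3 agree on ProdID; apply ProdID→WhID and equate their WhID entries.
Rows 1 and 2 agree on Qty; apply Qty→ShipID and equate their ShipID entries.
Row 3 is now all distinguished symbols — the join is lossless.

Yes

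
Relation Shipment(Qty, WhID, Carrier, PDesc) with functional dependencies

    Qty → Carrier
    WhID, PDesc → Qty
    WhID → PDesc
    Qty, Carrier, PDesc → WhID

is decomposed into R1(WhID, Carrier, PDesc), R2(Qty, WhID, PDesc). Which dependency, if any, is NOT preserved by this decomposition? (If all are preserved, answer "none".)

Qty → Carrier

Check Qty → Carrier: no single fragment contains all of {Qty, Carrier}, and the restricted closure of {Qty} across the fragments never reaches {Carrier}.
WhID, PDesc → Qty is preserved.
WhID → PDesc is preserved.
Qty, Carrier, PDesc → WhID is preserved.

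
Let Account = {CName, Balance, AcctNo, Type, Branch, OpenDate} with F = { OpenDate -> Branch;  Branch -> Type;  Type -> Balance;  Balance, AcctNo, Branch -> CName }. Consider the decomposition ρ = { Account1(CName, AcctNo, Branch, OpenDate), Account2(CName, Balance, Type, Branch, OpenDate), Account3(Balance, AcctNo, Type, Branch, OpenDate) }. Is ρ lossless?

Yes

Chase test. Columns are CName, Balance, AcctNo, Type, Branch, OpenDate; row i has aⱼ where attribute j ∈ Accounti, else bᵢⱼ.
Initial tableau (one row per fragment):
  row 1: a1 b12 a3 b14 a5 a6
  row 2: a1 a2 b23 a4 a5 a6
  row 3: b31 a2 a3 a4 a5 a6
Rows 1 and 2 agree on Branch; apply Branch→Type and equate their Type entries.
Rows 1 and 2 agree on Type; apply Type→Balance and equate their Balance entries.
Rows 1 and 3 agree on Balance, AcctNo, Branch; apply Balance, AcctNo, Branch→CName and equate their CName entries.
Row 1 is now all distinguished symbols — the join is lossless.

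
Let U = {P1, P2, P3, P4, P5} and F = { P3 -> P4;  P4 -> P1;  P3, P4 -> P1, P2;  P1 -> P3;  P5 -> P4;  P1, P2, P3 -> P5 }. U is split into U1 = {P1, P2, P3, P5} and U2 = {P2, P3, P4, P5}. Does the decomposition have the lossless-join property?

Yes

Common attributes: U1 ∩ U2 = {P2, P3, P5}.
Closure of {P2, P3, P5}: P3 → P4 applies, adding P4; P4 → P1 applies, adding P1. So (P2, P3, P5)⁺ = {P1, P2, P3, P4, P5}.
This closure contains every attribute of U1, so U1 ∩ U2 → U1. The join is lossless.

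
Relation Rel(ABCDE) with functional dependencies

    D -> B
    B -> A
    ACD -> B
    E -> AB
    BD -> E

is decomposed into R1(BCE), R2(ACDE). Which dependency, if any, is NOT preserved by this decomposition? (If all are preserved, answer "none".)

B -> A

Check B → A: no single fragment contains all of {AB}, and the restricted closure of {B} across the fragments never reaches {A}.
D → B is preserved.
ACD → B is preserved.
E → AB is preserved.
BD → E is preserved.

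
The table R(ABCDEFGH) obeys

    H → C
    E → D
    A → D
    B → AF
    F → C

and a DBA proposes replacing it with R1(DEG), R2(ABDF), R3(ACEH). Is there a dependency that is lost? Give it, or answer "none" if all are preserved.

Check F → C: no single fragment contains all of {CF}, and the restricted closure of {F} across the fragments never reaches {C}.
H → C is preserved.
E → D is preserved.
A → D is preserved.
B → AF is preserved.

F → C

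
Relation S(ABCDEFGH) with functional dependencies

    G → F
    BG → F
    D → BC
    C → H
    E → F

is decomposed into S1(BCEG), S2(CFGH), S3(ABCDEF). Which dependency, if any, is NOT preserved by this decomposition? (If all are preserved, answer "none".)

G → F lies within S2.
BG → F: restricted closure across fragments reaches F.
D → BC lies within S3.
C → H lies within S2.
E → F lies within S3.
Every dependency is enforceable on the fragments, so the decomposition is dependency-preserving.

none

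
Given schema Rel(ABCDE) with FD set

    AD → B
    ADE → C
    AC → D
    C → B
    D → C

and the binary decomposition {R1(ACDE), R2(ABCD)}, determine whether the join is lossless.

Common attributes: R1 ∩ R2 = {ACD}.
Closure of {ACD}: AD → B applies, adding B. So (ACD)⁺ = {ABCD}.
This closure contains every attribute of R2, so R1 ∩ R2 → R2. The join is lossless.

Yes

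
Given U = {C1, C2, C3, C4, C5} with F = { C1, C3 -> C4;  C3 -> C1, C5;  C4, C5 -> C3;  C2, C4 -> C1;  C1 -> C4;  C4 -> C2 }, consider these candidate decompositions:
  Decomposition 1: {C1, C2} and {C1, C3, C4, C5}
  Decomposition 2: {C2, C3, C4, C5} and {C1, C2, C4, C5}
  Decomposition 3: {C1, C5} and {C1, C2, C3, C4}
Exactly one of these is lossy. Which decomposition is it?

Decomposition 3

Decomposition 1: common = {C1}, closure = {C1, C2, C4} → lossless.
Decomposition 2: common = {C2, C4, C5}, closure = {C1, C2, C3, C4, C5} → lossless.
Decomposition 3: common = {C1}, closure = {C1, C2, C4} → lossy.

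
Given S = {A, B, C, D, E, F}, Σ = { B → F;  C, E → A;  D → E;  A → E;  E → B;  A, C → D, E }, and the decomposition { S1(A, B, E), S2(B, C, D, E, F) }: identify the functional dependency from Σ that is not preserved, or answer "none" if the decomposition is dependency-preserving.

C, E → A

Check C, E → A: no single fragment contains all of {A, C, E}, and the restricted closure of {C, E} across the fragments never reaches {A}.
B → F is preserved.
D → E is preserved.
A → E is preserved.
E → B is preserved.
A, C → D, E is preserved.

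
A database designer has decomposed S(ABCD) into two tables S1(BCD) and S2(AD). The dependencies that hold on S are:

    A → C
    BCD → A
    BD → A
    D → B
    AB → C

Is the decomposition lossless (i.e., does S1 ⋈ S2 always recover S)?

Yes

Common attributes: S1 ∩ S2 = {D}.
Closure of {D}: D → B applies, adding B; BD → A applies, adding A; AB → C applies, adding C. So (D)⁺ = {ABCD}.
This closure contains every attribute of S1, so S1 ∩ S2 → S1. The join is lossless.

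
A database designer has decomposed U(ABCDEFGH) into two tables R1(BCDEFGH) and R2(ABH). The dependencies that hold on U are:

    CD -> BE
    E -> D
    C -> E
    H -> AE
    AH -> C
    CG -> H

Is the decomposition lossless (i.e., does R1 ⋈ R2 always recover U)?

Common attributes: R1 ∩ R2 = {BH}.
Closure of {BH}: H → AE applies, adding AE; AH → C applies, adding C; E → D applies, adding D. So (BH)⁺ = {ABCDEH}.
This closure contains every attribute of R2, so R1 ∩ R2 → R2. The join is lossless.

Yes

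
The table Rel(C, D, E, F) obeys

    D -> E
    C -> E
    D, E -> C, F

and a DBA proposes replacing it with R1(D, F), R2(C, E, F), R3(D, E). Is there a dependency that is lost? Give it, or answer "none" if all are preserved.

Check D, E → C, F: no single fragment contains all of {C, D, E, F}, and the restricted closure of {D, E} across the fragments never reaches {C, F}.
D → E is preserved.
C → E is preserved.

D, E -> C, F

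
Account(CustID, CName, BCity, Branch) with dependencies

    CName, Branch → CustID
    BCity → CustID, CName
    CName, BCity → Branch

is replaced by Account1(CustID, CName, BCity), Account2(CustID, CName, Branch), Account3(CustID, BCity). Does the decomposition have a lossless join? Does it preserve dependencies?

lossy and not dependency-preserving

Lossless test (chase): Rows 1 and 3 agree on BCity; apply BCity→CustID, CName and equate their CustID, CName entries. Rows 1 and 3 agree on CName, BCity; apply CName, BCity→Branch and equate their Branch entries. No row becomes fully distinguished — the join is lossy.
Dependency preservation: the restricted closure of {CName, BCity} across the fragments never reaches {Branch}, so CName, BCity → Branch cannot be enforced without a join — not preserved.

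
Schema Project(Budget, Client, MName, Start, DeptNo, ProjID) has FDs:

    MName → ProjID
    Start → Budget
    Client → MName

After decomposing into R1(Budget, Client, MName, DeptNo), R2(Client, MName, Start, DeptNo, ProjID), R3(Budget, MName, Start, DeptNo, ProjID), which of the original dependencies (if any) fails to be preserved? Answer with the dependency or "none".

none

MName → ProjID lies within R2.
Start → Budget lies within R3.
Client → MName lies within R1.
Every dependency is enforceable on the fragments, so the decomposition is dependency-preserving.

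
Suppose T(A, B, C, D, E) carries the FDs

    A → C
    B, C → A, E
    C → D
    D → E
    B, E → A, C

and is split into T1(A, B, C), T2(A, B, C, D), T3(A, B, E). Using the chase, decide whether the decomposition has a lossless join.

Chase test. Columns are A, B, C, D, E; row i has aⱼ where attribute j ∈ Ti, else bᵢⱼ.
Initial tableau (one row per fragment):
  row 1: a1 a2 a3 b14 b15
  row 2: a1 a2 a3 a4 b25
  row 3: a1 a2 b33 b34 a5
Rows 1 and 3 agree on A; apply A→C and equate their C entries.
Rows 1 and 2 agree on B, C; apply B, C→A, E and equate their A, E entries.
Rows 1 and 3 agree on B, C; apply B, C→A, E and equate their A, E entries.
Rows 1 and 2 agree on C; apply C→D and equate their D entries.
Rows 1 and 3 agree on C; apply C→D and equate their D entries.
Row 1 is now all distinguished symbols — the join is lossless.

Yes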